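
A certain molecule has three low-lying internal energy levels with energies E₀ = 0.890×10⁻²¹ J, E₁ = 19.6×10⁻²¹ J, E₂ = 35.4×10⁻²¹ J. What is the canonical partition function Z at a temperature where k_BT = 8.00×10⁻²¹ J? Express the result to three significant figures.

Z = 0.993

Eᵢ/kT = 0.11125, 2.4500, 4.4250.
Z = Σ e^(−Eᵢ/kT) = e^(−0.11125) + e^(−2.4500) + e^(−4.4250) = 0.89472 + 0.086294 + 0.011974 = 0.99299.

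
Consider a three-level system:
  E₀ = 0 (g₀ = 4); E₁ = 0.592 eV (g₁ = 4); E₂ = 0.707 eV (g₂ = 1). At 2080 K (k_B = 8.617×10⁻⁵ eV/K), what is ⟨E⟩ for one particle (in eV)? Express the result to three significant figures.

0.0242 eV

k_BT = 8.617×10⁻⁵ × 2080 K = 0.17923 eV.
Eᵢ/kT = 0, 3.3030, 3.9447.
Z = Σ gᵢe^(−Eᵢ/kT) = 4·e^(−0) + 4·e^(−3.3030) + 1·e^(−3.9447) = 4.0000 + 0.14709 + 0.019357 = 4.1664.
⟨E⟩ = Σ Eᵢ gᵢe^(−Eᵢ/kT) / Z = (0·4.0000 + 0.592·0.14709 + 0.707·0.019357) / 4.1664 = 0.0242 eV.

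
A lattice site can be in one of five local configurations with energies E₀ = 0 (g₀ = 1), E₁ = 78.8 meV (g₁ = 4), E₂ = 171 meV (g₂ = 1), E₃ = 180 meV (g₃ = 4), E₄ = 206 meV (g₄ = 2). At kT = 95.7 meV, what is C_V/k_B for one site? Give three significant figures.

Eᵢ/kT = 0, 0.82341, 1.7868, 1.8809, 2.1526.
Z = Σ gᵢe^(−Eᵢ/kT) = 1·e^(−0) + 4·e^(−0.82341) + 1·e^(−1.7868) + 4·e^(−1.8809) + 2·e^(−2.1526) = 1.0000 + 1.7557 + 0.16750 + 0.60981 + 0.23236 = 3.7654.
⟨E⟩ = 86.212 meV, ⟨E²⟩ = 12062 meV².
C_V/k_B = (⟨E²⟩ − ⟨E⟩²)/(kT)² = (12062 − 7432.5)/9158.5 = 0.505.

0.505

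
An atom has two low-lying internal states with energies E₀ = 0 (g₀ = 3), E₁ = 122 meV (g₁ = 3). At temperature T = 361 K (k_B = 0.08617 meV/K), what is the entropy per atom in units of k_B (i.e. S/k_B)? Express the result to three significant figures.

1.19

k_BT = 0.08617 × 361 K = 31.107 meV.
Eᵢ/kT = 0, 3.9219.
Z = Σ gᵢe^(−Eᵢ/kT) = 3·e^(−0) + 3·e^(−3.9219) = 3.0000 + 0.059410 = 3.0594.
⟨E⟩ = Σ EᵢPᵢ = 2.3691 meV.
S/k_B = ln Z + ⟨E⟩/kT = ln(3.0594) + 2.3691/31.107 = 1.1182 + 0.076160 = 1.19.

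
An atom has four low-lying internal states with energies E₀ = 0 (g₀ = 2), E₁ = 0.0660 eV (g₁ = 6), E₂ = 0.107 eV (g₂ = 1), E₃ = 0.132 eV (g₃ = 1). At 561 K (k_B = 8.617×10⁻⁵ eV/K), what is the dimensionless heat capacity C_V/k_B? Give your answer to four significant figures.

0.5869

k_BT = 8.617×10⁻⁵ × 561 K = 0.0483414 eV.
Eᵢ/kT = 0, 1.36529, 2.21342, 2.73058.
Z = Σ gᵢe^(−Eᵢ/kT) = 2·e^(−0) + 6·e^(−1.36529) + 1·e^(−2.21342) + 1·e^(−2.73058) = 2.00000 + 1.53184 + 0.109326 + 0.0651815 = 3.70635.
⟨E⟩ = 0.0327555 eV, ⟨E²⟩ = 0.00244448 eV².
C_V/k_B = (⟨E²⟩ − ⟨E⟩²)/(kT)² = (0.00244448 − 0.00107292)/0.00233689 = 0.5869.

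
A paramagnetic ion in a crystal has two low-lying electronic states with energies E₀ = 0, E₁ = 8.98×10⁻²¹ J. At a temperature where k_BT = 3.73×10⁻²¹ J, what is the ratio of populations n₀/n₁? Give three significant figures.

n₀/n₁ = exp[−(E₀−E₁)/kT] = exp(−(-8.98 ×10⁻²¹ J)/(3.73 ×10⁻²¹ J)) = exp(2.4075) = 11.1.

11.1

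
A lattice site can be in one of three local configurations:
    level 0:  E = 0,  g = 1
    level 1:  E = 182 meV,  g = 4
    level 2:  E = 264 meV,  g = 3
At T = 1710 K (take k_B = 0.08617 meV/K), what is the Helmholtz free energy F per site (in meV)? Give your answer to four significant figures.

k_BT = 0.08617 × 1710 K = 147.351 meV.
Eᵢ/kT = 0, 1.23515, 1.79164.
Z = Σ gᵢe^(−Eᵢ/kT) = 1·e^(−0) + 4·e^(−1.23515) + 3·e^(−1.79164) = 1.00000 + 1.16316 + 0.500060 = 2.66322.
F = −kT ln Z = −147.351 × ln(2.66322) = −147.351 × 0.979536 = -144.3 meV.

-144.3 meV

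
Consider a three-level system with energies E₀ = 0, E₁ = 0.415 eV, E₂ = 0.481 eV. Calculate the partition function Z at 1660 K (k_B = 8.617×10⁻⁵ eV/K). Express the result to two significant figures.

k_BT = 8.617×10⁻⁵ × 1660 K = 0.1430 eV.
Eᵢ/kT = 0, 2.902, 3.364.
Z = Σ e^(−Eᵢ/kT) = e^(−0) + e^(−2.902) + e^(−3.364) = 1.000 + 0.05491 + 0.03460 = 1.090.

Z = 1.1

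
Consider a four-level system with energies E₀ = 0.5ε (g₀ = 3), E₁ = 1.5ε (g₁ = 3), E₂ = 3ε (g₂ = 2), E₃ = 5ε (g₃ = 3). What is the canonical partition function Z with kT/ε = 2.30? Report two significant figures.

Z = 4.9

Eᵢ/kT = 0.2174, 0.6522, 1.304, 2.174.
Z = Σ gᵢe^(−Eᵢ/kT) = 3·e^(−0.2174) + 3·e^(−0.6522) + 2·e^(−1.304) + 3·e^(−2.174) = 2.414 + 1.563 + 0.5429 + 0.3412 = 4.861.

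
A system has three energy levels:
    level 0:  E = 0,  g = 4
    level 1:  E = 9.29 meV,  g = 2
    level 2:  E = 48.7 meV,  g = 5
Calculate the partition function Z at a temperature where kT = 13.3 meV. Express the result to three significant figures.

Z = 5.12

Eᵢ/kT = 0, 0.69850, 3.6617.
Z = Σ gᵢe^(−Eᵢ/kT) = 4·e^(−0) + 2·e^(−0.69850) + 5·e^(−3.6617) = 4.0000 + 0.99466 + 0.12844 = 5.1231.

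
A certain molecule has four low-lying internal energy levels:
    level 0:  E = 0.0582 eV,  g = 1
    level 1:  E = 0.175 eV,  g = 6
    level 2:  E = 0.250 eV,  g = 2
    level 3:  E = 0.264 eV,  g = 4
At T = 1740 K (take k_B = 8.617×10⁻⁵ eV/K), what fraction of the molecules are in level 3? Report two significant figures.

k_BT = 8.617×10⁻⁵ × 1740 K = 0.1499 eV.
Eᵢ/kT = 0.3883, 1.167, 1.668, 1.761.
Z = Σ gᵢe^(−Eᵢ/kT) = 1·e^(−0.3883) + 6·e^(−1.167) + 2·e^(−1.668) + 4·e^(−1.761) = 0.6782 + 1.868 + 0.3772 + 0.6875 = 3.611.
P₃ = g₃ e^(−E₃/kT) / Z = 0.6875/3.611 = 0.19.

0.19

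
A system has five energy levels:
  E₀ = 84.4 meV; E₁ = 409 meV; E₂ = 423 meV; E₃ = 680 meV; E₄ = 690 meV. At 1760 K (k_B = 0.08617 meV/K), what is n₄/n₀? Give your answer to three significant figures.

0.0184

k_BT = 0.08617 × 1760 K = 151.66 meV.
n₄/n₀ = exp[−(E₄−E₀)/kT] = exp(−(605.6 meV)/(151.66 meV)) = exp(-3.9931) = 0.0184.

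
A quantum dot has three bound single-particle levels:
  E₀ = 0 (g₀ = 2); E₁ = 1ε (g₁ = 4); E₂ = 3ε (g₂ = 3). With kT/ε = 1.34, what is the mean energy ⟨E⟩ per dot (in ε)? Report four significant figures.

Eᵢ/kT = 0, 0.746269, 2.23881.
Z = Σ gᵢe^(−Eᵢ/kT) = 2·e^(−0) + 4·e^(−0.746269) + 3·e^(−2.23881) = 2.00000 + 1.89653 + 0.319756 = 4.21629.
⟨E⟩ = Σ Eᵢ gᵢe^(−Eᵢ/kT) / Z = (0·2.00000 + 1·1.89653 + 3·0.319756) / 4.21629 = 0.6773 ε.

0.6773 ε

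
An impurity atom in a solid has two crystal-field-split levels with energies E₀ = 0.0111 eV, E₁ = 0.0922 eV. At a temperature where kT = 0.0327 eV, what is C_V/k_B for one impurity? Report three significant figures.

0.439

Eᵢ/kT = 0.33945, 2.8196.
Z = Σ e^(−Eᵢ/kT) = e^(−0.33945) + e^(−2.8196) = 0.71216 + 0.059630 = 0.77179.
⟨E⟩ = 0.017366 eV, ⟨E²⟩ = 0.00077048 eV².
C_V/k_B = (⟨E²⟩ − ⟨E⟩²)/(kT)² = (0.00077048 − 0.00030158)/0.0010693 = 0.439.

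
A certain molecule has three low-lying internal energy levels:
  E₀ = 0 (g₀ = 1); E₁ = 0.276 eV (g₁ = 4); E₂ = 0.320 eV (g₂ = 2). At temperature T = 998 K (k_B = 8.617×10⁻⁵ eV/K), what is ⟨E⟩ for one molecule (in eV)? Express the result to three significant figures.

k_BT = 8.617×10⁻⁵ × 998 K = 0.085998 eV.
Eᵢ/kT = 0, 3.2094, 3.7210.
Z = Σ gᵢe^(−Eᵢ/kT) = 1·e^(−0) + 4·e^(−3.2094) + 2·e^(−3.7210) = 1.0000 + 0.16152 + 0.048419 = 1.2099.
⟨E⟩ = Σ Eᵢ gᵢe^(−Eᵢ/kT) / Z = (0·1.0000 + 0.276·0.16152 + 0.320·0.048419) / 1.2099 = 0.0497 eV.

0.0497 eV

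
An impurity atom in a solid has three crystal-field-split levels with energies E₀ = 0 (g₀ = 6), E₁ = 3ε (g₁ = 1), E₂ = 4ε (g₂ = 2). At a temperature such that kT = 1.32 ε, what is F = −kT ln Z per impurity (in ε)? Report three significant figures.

Eᵢ/kT = 0, 2.2727, 3.0303.
Z = Σ gᵢe^(−Eᵢ/kT) = 6·e^(−0) + 1·e^(−2.2727) + 2·e^(−3.0303) = 6.0000 + 0.10303 + 0.096602 = 6.1996.
F = −kT ln Z = −1.32 × ln(6.1996) = −1.32 × 1.8245 = -2.41 ε.

-2.41 ε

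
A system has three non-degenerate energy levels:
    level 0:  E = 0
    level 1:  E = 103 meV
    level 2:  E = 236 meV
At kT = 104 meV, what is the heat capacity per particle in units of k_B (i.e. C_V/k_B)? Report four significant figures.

0.4411

Eᵢ/kT = 0, 0.990385, 2.26923.
Z = Σ e^(−Eᵢ/kT) = e^(−0) + e^(−0.990385) + e^(−2.26923) = 1.00000 + 0.371434 + 0.103392 = 1.47483.
⟨E⟩ = 42.4850 meV, ⟨E²⟩ = 6576.39 meV².
C_V/k_B = (⟨E²⟩ − ⟨E⟩²)/(kT)² = (6576.39 − 1804.98)/10816.0 = 0.4411.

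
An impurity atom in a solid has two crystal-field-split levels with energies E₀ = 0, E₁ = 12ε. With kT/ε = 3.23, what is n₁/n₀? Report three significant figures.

n₁/n₀ = exp[−(E₁−E₀)/kT] = exp(−(12ε)/(3.23ε)) = exp(-3.7152) = 0.0244.

0.0244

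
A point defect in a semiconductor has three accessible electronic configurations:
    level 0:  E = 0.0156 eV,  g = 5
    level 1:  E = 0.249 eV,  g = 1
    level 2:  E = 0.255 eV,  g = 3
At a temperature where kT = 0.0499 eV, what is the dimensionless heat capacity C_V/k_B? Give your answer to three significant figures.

Eᵢ/kT = 0.31263, 4.9900, 5.1102.
Z = Σ gᵢe^(−Eᵢ/kT) = 5·e^(−0.31263) + 1·e^(−4.9900) + 3·e^(−5.1102) = 3.6576 + 0.0068057 + 0.018105 = 3.6825.
⟨E⟩ = 0.017208 eV, ⟨E²⟩ = 0.00067599 eV².
C_V/k_B = (⟨E²⟩ − ⟨E⟩²)/(kT)² = (0.00067599 − 0.00029612)/0.0024900 = 0.153.

0.153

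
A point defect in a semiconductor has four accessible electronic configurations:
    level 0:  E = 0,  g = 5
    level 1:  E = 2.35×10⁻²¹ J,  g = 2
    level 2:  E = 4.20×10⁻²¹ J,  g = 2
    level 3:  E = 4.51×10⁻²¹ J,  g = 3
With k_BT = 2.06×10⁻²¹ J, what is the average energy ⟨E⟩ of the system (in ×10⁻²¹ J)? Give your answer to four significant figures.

0.6593 ×10⁻²¹ J

Eᵢ/kT = 0, 1.14078, 2.03883, 2.18932.
Z = Σ gᵢe^(−Eᵢ/kT) = 5·e^(−0) + 2·e^(−1.14078) + 2·e^(−2.03883) + 3·e^(−2.18932) = 5.00000 + 0.639139 + 0.260362 + 0.335979 = 6.23548.
⟨E⟩ = Σ Eᵢ gᵢe^(−Eᵢ/kT) / Z = (0·5.00000 + 2.35·0.639139 + 4.20·0.260362 + 4.51·0.335979) / 6.23548 = 0.6593 ×10⁻²¹ J.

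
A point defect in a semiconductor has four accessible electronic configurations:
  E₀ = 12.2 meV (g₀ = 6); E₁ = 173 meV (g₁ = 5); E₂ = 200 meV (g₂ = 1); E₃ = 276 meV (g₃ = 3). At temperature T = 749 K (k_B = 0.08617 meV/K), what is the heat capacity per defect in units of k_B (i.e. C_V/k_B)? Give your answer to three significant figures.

k_BT = 0.08617 × 749 K = 64.541 meV.
Eᵢ/kT = 0.18903, 2.6805, 3.0988, 4.2764.
Z = Σ gᵢe^(−Eᵢ/kT) = 6·e^(−0.18903) + 5·e^(−2.6805) + 1·e^(−3.0988) + 3·e^(−4.2764) = 4.9666 + 0.34264 + 0.045103 + 0.041678 = 5.3960.
⟨E⟩ = 26.018 meV, ⟨E²⟩ = 2960.2 meV².
C_V/k_B = (⟨E²⟩ − ⟨E⟩²)/(kT)² = (2960.2 − 676.94)/4165.5 = 0.548.

0.548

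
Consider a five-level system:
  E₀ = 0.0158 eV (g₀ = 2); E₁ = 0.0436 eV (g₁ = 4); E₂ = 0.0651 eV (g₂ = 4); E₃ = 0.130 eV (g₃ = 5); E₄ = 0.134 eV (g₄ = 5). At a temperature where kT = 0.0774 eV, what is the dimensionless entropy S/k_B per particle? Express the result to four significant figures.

2.836

Eᵢ/kT = 0.204134, 0.563307, 0.841085, 1.67959, 1.73127.
Z = Σ gᵢe^(−Eᵢ/kT) = 2·e^(−0.204134) + 4·e^(−0.563307) + 4·e^(−0.841085) + 5·e^(−1.67959) + 5·e^(−1.73127) = 1.63071 + 2.27729 + 1.72497 + 0.932252 + 0.885297 = 7.45052.
⟨E⟩ = Σ EᵢPᵢ = 0.0640456 eV.
S/k_B = ln Z + ⟨E⟩/kT = ln(7.45052) + 0.0640456/0.0774 = 2.00828 + 0.827463 = 2.836.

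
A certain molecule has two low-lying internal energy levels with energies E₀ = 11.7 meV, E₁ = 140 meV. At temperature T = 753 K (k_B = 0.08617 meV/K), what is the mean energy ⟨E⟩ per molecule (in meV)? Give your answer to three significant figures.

k_BT = 0.08617 × 753 K = 64.886 meV.
Eᵢ/kT = 0.18032, 2.1576.
Z = Σ e^(−Eᵢ/kT) = e^(−0.18032) + e^(−2.1576) = 0.83500 + 0.11560 = 0.95060.
⟨E⟩ = Σ Eᵢ e^(−Eᵢ/kT) / Z = (11.7·0.83500 + 140·0.11560) / 0.95060 = 27.3 meV.

27.3 meV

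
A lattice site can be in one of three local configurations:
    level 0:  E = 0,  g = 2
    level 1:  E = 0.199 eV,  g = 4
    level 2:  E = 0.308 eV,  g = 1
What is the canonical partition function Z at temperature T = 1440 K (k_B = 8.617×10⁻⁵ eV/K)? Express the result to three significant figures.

Z = 2.89

k_BT = 8.617×10⁻⁵ × 1440 K = 0.12408 eV.
Eᵢ/kT = 0, 1.6038, 2.4823.
Z = Σ gᵢe^(−Eᵢ/kT) = 2·e^(−0) + 4·e^(−1.6038) + 1·e^(−2.4823) = 2.0000 + 0.80452 + 0.083551 = 2.8881.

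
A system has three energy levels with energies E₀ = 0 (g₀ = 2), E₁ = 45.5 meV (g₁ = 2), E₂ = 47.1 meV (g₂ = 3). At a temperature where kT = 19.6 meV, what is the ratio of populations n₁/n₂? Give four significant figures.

n₁/n₂ = (g₁/g₂) exp[−(E₁−E₂)/kT] = (2/3) × exp(−(-1.6 meV)/(19.6 meV)) = (2/3) × exp(0.0816327) = 0.7234.

0.7234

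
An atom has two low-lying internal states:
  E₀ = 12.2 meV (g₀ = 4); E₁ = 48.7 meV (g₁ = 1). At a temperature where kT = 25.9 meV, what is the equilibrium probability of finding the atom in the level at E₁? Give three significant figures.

Eᵢ/kT = 0.47104, 1.8803.
Z = Σ gᵢe^(−Eᵢ/kT) = 4·e^(−0.47104) + 1·e^(−1.8803) = 2.4974 + 0.15254 = 2.6499.
P₁ = g₁ e^(−E₁/kT) / Z = 0.15254/2.6499 = 0.0576.

0.0576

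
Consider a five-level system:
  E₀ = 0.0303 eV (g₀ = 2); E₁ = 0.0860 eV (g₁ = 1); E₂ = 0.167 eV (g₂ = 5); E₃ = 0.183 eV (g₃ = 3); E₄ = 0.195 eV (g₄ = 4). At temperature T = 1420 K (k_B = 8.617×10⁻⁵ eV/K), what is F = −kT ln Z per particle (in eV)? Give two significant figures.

k_BT = 8.617×10⁻⁵ × 1420 K = 0.1224 eV.
Eᵢ/kT = 0.2475, 0.7026, 1.364, 1.495, 1.593.
Z = Σ gᵢe^(−Eᵢ/kT) = 2·e^(−0.2475) + 1·e^(−0.7026) + 5·e^(−1.364) + 3·e^(−1.495) + 4·e^(−1.593) = 1.562 + 0.4953 + 1.278 + 0.6727 + 0.8133 = 4.821.
F = −kT ln Z = −0.1224 × ln(4.821) = −0.1224 × 1.573 = -0.19 eV.

-0.19 eV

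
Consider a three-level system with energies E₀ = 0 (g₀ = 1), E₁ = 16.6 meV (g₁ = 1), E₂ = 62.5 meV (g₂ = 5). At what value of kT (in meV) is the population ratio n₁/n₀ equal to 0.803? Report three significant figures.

75.7 meV

n₁/n₀ = (g₁/g₀) exp[−(E₁−E₀)/kT] = 0.803.
⇒ (E₁−E₀)/kT = ln((1/1)/0.803) = ln(1.2453) = 0.21938.
kT = 16.6 meV / 0.21938 = 75.7 meV.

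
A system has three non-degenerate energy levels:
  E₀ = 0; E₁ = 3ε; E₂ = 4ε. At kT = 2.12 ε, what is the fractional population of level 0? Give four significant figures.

0.7171

Eᵢ/kT = 0, 1.41509, 1.88679.
Z = Σ e^(−Eᵢ/kT) = e^(−0) + e^(−1.41509) + e^(−1.88679) = 1.00000 + 0.242904 + 0.151558 = 1.39446.
P₀ = e^(−E₀/kT) / Z = 1.00000/1.39446 = 0.7171.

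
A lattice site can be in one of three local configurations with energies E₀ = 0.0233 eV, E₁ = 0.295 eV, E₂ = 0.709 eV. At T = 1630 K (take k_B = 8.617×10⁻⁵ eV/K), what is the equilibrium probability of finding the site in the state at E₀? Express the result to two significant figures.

0.87

k_BT = 8.617×10⁻⁵ × 1630 K = 0.1405 eV.
Eᵢ/kT = 0.1658, 2.100, 5.046.
Z = Σ e^(−Eᵢ/kT) = e^(−0.1658) + e^(−2.100) + e^(−5.046) = 0.8472 + 0.1225 + 0.006435 = 0.9761.
P₀ = e^(−E₀/kT) / Z = 0.8472/0.9761 = 0.87.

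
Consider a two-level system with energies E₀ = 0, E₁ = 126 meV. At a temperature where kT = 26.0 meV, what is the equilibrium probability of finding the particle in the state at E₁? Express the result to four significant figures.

Eᵢ/kT = 0, 4.84615.
Z = Σ e^(−Eᵢ/kT) = e^(−0) + e^(−4.84615) = 1.00000 + 0.00785857 = 1.00786.
P₁ = e^(−E₁/kT) / Z = 0.00785857/1.00786 = 0.007797.

0.007797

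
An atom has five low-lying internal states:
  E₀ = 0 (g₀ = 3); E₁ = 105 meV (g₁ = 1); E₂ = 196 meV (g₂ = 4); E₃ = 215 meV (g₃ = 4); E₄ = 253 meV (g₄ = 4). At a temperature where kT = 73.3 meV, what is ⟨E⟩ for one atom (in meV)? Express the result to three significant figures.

40.7 meV

Eᵢ/kT = 0, 1.4325, 2.6739, 2.9332, 3.4516.
Z = Σ gᵢe^(−Eᵢ/kT) = 3·e^(−0) + 1·e^(−1.4325) + 4·e^(−2.6739) + 4·e^(−2.9332) + 4·e^(−3.4516) = 3.0000 + 0.23871 + 0.27593 + 0.21291 + 0.12678 = 3.8543.
⟨E⟩ = Σ Eᵢ gᵢe^(−Eᵢ/kT) / Z = (0·3.0000 + 105·0.23871 + 196·0.27593 + 215·0.21291 + 253·0.12678) / 3.8543 = 40.7 meV.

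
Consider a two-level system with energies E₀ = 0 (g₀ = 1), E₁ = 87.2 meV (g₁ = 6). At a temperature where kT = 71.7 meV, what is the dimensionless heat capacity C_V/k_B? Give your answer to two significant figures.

Eᵢ/kT = 0, 1.216.
Z = Σ gᵢe^(−Eᵢ/kT) = 1·e^(−0) + 6·e^(−1.216) = 1.000 + 1.778 = 2.778.
⟨E⟩ = 55.81 meV, ⟨E²⟩ = 4867 meV².
C_V/k_B = (⟨E²⟩ − ⟨E⟩²)/(kT)² = (4867 − 3115)/5141 = 0.34.

0.34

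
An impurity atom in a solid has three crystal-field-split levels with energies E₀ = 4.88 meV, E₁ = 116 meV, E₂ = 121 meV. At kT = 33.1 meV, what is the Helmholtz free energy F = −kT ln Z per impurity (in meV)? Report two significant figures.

2.8 meV

Eᵢ/kT = 0.1474, 3.505, 3.656.
Z = Σ e^(−Eᵢ/kT) = e^(−0.1474) + e^(−3.505) + e^(−3.656) = 0.8629 + 0.03005 + 0.02584 = 0.9188.
F = −kT ln Z = −33.1 × ln(0.9188) = −33.1 × -0.08469 = 2.8 meV.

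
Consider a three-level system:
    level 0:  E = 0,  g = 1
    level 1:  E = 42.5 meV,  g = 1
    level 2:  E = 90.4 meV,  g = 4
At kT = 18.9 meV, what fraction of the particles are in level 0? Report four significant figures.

Eᵢ/kT = 0, 2.24868, 4.78307.
Z = Σ gᵢe^(−Eᵢ/kT) = 1·e^(−0) + 1·e^(−2.24868) + 4·e^(−4.78307) = 1.00000 + 0.105538 + 0.0334811 = 1.13902.
P₀ = g₀ e^(−E₀/kT) / Z = 1.00000/1.13902 = 0.8779.

0.8779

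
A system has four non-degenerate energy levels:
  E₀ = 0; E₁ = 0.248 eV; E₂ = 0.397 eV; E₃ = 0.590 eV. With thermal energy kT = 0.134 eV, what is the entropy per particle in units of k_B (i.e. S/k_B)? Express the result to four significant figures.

Eᵢ/kT = 0, 1.85075, 2.96269, 4.40299.
Z = Σ e^(−Eᵢ/kT) = e^(−0) + e^(−1.85075) + e^(−2.96269) + e^(−4.40299) = 1.00000 + 0.157119 + 0.0516797 + 0.0122407 = 1.22104.
⟨E⟩ = Σ EᵢPᵢ = 0.0546291 eV.
S/k_B = ln Z + ⟨E⟩/kT = ln(1.22104) + 0.0546291/0.134 = 0.199703 + 0.407680 = 0.6074.

0.6074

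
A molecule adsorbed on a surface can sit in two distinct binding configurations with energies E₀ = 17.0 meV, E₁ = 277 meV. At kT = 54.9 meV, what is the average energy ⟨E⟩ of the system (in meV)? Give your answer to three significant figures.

19.3 meV

Eᵢ/kT = 0.30965, 5.0455.
Z = Σ e^(−Eᵢ/kT) = e^(−0.30965) + e^(−5.0455) = 0.73370 + 0.0064382 = 0.74014.
⟨E⟩ = Σ Eᵢ e^(−Eᵢ/kT) / Z = (17.0·0.73370 + 277·0.0064382) / 0.74014 = 19.3 meV.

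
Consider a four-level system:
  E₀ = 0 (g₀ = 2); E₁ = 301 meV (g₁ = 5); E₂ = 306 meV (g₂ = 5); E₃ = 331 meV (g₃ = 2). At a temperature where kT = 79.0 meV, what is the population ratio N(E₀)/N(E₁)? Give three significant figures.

n₀/n₁ = (g₀/g₁) exp[−(E₀−E₁)/kT] = (2/5) × exp(−(-301 meV)/(79.0 meV)) = (2/5) × exp(3.8101) = 18.1.

18.1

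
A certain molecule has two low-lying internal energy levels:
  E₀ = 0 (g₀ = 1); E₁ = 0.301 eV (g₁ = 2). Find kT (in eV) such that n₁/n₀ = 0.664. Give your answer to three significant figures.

0.273 eV

n₁/n₀ = (g₁/g₀) exp[−(E₁−E₀)/kT] = 0.664.
⇒ (E₁−E₀)/kT = ln((2/1)/0.664) = ln(3.0120) = 1.1026.
kT = 0.301 eV / 1.1026 = 0.273 eV.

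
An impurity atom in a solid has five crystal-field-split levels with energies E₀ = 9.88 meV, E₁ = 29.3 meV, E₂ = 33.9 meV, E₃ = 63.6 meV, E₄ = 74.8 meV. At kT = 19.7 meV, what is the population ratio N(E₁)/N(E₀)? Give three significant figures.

0.373

n₁/n₀ = exp[−(E₁−E₀)/kT] = exp(−(19.42 meV)/(19.7 meV)) = exp(-0.98579) = 0.373.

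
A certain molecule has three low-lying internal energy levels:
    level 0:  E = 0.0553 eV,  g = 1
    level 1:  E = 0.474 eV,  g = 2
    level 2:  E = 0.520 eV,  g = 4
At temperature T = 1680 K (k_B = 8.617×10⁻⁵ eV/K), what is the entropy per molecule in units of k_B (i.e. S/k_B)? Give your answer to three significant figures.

k_BT = 8.617×10⁻⁵ × 1680 K = 0.14477 eV.
Eᵢ/kT = 0.38199, 3.2742, 3.5919.
Z = Σ gᵢe^(−Eᵢ/kT) = 1·e^(−0.38199) + 2·e^(−3.2742) + 4·e^(−3.5919) = 0.68250 + 0.075694 + 0.11018 = 0.86837.
⟨E⟩ = Σ EᵢPᵢ = 0.15076 eV.
S/k_B = ln Z + ⟨E⟩/kT = ln(0.86837) + 0.15076/0.14477 = -0.14114 + 1.0414 = 0.900.

0.900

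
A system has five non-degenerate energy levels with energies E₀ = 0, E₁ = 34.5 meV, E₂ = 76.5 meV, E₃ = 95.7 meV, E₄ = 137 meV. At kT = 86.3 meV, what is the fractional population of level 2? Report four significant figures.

Eᵢ/kT = 0, 0.399768, 0.886443, 1.10892, 1.58749.
Z = Σ e^(−Eᵢ/kT) = e^(−0) + e^(−0.399768) + e^(−0.886443) + e^(−1.10892) + e^(−1.58749) = 1.00000 + 0.670476 + 0.412119 + 0.329915 + 0.204438 = 2.61695.
P₂ = e^(−E₂/kT) / Z = 0.412119/2.61695 = 0.1575.

0.1575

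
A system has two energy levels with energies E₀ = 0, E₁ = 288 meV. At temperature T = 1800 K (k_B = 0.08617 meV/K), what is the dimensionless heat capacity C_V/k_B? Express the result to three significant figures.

0.403

k_BT = 0.08617 × 1800 K = 155.11 meV.
Eᵢ/kT = 0, 1.8567.
Z = Σ e^(−Eᵢ/kT) = e^(−0) + e^(−1.8567) = 1.0000 + 0.15619 = 1.1562.
⟨E⟩ = 38.906 meV, ⟨E²⟩ = 11205 meV².
C_V/k_B = (⟨E²⟩ − ⟨E⟩²)/(kT)² = (11205 − 1513.7)/24059 = 0.403.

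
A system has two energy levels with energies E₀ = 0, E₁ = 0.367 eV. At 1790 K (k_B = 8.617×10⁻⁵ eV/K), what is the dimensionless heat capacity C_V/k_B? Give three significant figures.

k_BT = 8.617×10⁻⁵ × 1790 K = 0.15424 eV.
Eᵢ/kT = 0, 2.3794.
Z = Σ e^(−Eᵢ/kT) = e^(−0) + e^(−2.3794) = 1.0000 + 0.092606 = 1.0926.
⟨E⟩ = 0.031106 eV, ⟨E²⟩ = 0.011416 eV².
C_V/k_B = (⟨E²⟩ − ⟨E⟩²)/(kT)² = (0.011416 − 0.00096758)/0.023790 = 0.439.

0.439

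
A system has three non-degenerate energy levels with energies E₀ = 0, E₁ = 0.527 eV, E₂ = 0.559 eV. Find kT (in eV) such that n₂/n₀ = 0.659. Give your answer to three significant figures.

1.34 eV

n₂/n₀ = exp[−(E₂−E₀)/kT] = 0.659.
⇒ (E₂−E₀)/kT = ln(1/0.659) = ln(1.5175) = 0.41706.
kT = 0.559 eV / 0.41706 = 1.34 eV.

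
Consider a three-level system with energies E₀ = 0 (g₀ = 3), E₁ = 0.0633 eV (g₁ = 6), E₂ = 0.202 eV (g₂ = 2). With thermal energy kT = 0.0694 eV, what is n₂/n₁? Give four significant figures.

n₂/n₁ = (g₂/g₁) exp[−(E₂−E₁)/kT] = (2/6) × exp(−(0.1387 eV)/(0.0694 eV)) = (2/6) × exp(-1.99856) = 0.04518.

0.04518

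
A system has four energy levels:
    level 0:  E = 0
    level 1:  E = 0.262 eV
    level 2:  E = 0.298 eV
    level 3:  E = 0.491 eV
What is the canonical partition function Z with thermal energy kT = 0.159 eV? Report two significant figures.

Z = 1.4

Eᵢ/kT = 0, 1.648, 1.874, 3.088.
Z = Σ e^(−Eᵢ/kT) = e^(−0) + e^(−1.648) + e^(−1.874) + e^(−3.088) = 1.000 + 0.1924 + 0.1535 + 0.04559 = 1.391.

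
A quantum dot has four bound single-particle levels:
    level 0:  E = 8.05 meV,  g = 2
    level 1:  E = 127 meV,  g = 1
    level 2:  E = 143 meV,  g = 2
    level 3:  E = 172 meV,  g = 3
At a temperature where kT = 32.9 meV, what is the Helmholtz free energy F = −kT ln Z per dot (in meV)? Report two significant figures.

-16 meV

Eᵢ/kT = 0.2447, 3.860, 4.347, 5.228.
Z = Σ gᵢe^(−Eᵢ/kT) = 2·e^(−0.2447) + 1·e^(−3.860) + 2·e^(−4.347) + 3·e^(−5.228) = 1.566 + 0.02107 + 0.02589 + 0.01609 = 1.629.
F = −kT ln Z = −32.9 × ln(1.629) = −32.9 × 0.4880 = -16 meV.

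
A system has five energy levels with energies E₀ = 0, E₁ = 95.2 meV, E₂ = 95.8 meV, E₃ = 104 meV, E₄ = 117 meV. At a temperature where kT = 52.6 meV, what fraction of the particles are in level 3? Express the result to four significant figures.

Eᵢ/kT = 0, 1.80989, 1.82129, 1.97719, 2.22433.
Z = Σ e^(−Eᵢ/kT) = e^(−0) + e^(−1.80989) + e^(−1.82129) + e^(−1.97719) + e^(−2.22433) = 1.00000 + 0.163672 + 0.161817 + 0.138458 + 0.108140 = 1.57209.
P₃ = e^(−E₃/kT) / Z = 0.138458/1.57209 = 0.08807.

0.08807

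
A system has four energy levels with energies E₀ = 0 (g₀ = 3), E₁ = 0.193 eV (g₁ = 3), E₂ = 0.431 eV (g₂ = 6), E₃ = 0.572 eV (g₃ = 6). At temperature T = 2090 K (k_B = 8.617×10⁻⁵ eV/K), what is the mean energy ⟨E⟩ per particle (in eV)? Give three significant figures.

k_BT = 8.617×10⁻⁵ × 2090 K = 0.18010 eV.
Eᵢ/kT = 0, 1.0716, 2.3931, 3.1760.
Z = Σ gᵢe^(−Eᵢ/kT) = 3·e^(−0) + 3·e^(−1.0716) + 6·e^(−2.3931) + 6·e^(−3.1760) = 3.0000 + 1.0274 + 0.54808 + 0.25051 = 4.8260.
⟨E⟩ = Σ Eᵢ gᵢe^(−Eᵢ/kT) / Z = (0·3.0000 + 0.193·1.0274 + 0.431·0.54808 + 0.572·0.25051) / 4.8260 = 0.120 eV.

0.120 eV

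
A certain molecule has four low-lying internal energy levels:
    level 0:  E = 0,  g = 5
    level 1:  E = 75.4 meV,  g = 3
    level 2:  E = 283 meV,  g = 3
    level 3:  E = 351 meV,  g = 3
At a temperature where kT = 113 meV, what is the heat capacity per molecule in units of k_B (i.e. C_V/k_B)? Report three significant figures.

0.420

Eᵢ/kT = 0, 0.66726, 2.5044, 3.1062.
Z = Σ gᵢe^(−Eᵢ/kT) = 5·e^(−0) + 3·e^(−0.66726) + 3·e^(−2.5044) + 3·e^(−3.1062) = 5.0000 + 1.5393 + 0.24517 + 0.13431 = 6.9188.
⟨E⟩ = 33.617 meV, ⟨E²⟩ = 6494.4 meV².
C_V/k_B = (⟨E²⟩ − ⟨E⟩²)/(kT)² = (6494.4 − 1130.1)/12769 = 0.420.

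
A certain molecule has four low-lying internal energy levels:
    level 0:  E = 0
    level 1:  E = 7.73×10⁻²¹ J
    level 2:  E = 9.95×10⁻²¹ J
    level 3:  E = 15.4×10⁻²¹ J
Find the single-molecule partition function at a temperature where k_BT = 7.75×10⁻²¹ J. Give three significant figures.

Eᵢ/kT = 0, 0.99742, 1.2839, 1.9871.
Z = Σ e^(−Eᵢ/kT) = e^(−0) + e^(−0.99742) + e^(−1.2839) + e^(−1.9871) = 1.0000 + 0.36883 + 0.27696 + 0.13709 = 1.7829.

Z = 1.78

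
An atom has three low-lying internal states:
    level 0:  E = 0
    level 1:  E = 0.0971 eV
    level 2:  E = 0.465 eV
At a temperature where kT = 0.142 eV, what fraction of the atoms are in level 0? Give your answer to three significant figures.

0.648

Eᵢ/kT = 0, 0.68380, 3.2746.
Z = Σ e^(−Eᵢ/kT) = e^(−0) + e^(−0.68380) + e^(−3.2746) = 1.0000 + 0.50470 + 0.037832 = 1.5425.
P₀ = e^(−E₀/kT) / Z = 1.0000/1.5425 = 0.648.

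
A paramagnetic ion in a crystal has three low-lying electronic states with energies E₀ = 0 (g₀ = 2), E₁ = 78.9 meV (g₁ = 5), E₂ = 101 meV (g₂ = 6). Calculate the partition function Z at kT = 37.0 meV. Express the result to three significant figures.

Eᵢ/kT = 0, 2.1324, 2.7297.
Z = Σ gᵢe^(−Eᵢ/kT) = 2·e^(−0) + 5·e^(−2.1324) + 6·e^(−2.7297) = 2.0000 + 0.59276 + 0.39143 = 2.9842.

Z = 2.98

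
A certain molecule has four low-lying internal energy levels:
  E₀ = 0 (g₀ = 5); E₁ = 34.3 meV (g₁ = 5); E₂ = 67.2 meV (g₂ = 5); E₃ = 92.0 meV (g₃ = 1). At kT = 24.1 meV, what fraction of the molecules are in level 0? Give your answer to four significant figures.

0.7652

Eᵢ/kT = 0, 1.42324, 2.78838, 3.81743.
Z = Σ gᵢe^(−Eᵢ/kT) = 5·e^(−0) + 5·e^(−1.42324) + 5·e^(−2.78838) + 1·e^(−3.81743) = 5.00000 + 1.20466 + 0.307604 + 0.0219842 = 6.53425.
P₀ = g₀ e^(−E₀/kT) / Z = 5.00000/6.53425 = 0.7652.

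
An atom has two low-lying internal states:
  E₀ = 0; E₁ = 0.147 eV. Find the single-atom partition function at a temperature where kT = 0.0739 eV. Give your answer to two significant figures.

Eᵢ/kT = 0, 1.989.
Z = Σ e^(−Eᵢ/kT) = e^(−0) + e^(−1.989) = 1.000 + 0.1368 = 1.137.

Z = 1.1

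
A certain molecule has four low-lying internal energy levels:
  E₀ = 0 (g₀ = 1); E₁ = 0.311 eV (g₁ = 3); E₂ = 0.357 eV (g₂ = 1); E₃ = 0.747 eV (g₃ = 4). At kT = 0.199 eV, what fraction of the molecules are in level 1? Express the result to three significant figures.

Eᵢ/kT = 0, 1.5628, 1.7940, 3.7538.
Z = Σ gᵢe^(−Eᵢ/kT) = 1·e^(−0) + 3·e^(−1.5628) + 1·e^(−1.7940) + 4·e^(−3.7538) = 1.0000 + 0.62865 + 0.16629 + 0.093714 = 1.8887.
P₁ = g₁ e^(−E₁/kT) / Z = 0.62865/1.8887 = 0.333.

0.333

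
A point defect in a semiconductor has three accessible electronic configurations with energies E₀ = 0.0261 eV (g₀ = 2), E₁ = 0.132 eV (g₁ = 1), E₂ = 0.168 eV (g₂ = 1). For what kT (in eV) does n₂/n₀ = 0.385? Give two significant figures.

0.54 eV

n₂/n₀ = (g₂/g₀) exp[−(E₂−E₀)/kT] = 0.385.
⇒ (E₂−E₀)/kT = ln((1/2)/0.385) = ln(1.299) = 0.2616.
kT = 0.1419 eV / 0.2616 = 0.54 eV.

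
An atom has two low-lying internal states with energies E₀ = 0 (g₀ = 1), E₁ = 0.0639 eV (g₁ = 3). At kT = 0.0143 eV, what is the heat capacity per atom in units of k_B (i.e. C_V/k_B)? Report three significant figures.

0.642

Eᵢ/kT = 0, 4.4685.
Z = Σ gᵢe^(−Eᵢ/kT) = 1·e^(−0) + 3·e^(−4.4685) = 1.0000 + 0.034393 = 1.0344.
⟨E⟩ = 0.0021246 eV, ⟨E²⟩ = 0.00013576 eV².
C_V/k_B = (⟨E²⟩ − ⟨E⟩²)/(kT)² = (0.00013576 − 0.0000045139)/0.00020449 = 0.642.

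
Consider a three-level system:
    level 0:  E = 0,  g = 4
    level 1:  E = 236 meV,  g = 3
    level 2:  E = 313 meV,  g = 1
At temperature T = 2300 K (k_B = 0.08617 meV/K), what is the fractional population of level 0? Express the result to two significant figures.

k_BT = 0.08617 × 2300 K = 198.2 meV.
Eᵢ/kT = 0, 1.191, 1.579.
Z = Σ gᵢe^(−Eᵢ/kT) = 4·e^(−0) + 3·e^(−1.191) + 1·e^(−1.579) = 4.000 + 0.9118 + 0.2062 = 5.118.
P₀ = g₀ e^(−E₀/kT) / Z = 4.000/5.118 = 0.78.

0.78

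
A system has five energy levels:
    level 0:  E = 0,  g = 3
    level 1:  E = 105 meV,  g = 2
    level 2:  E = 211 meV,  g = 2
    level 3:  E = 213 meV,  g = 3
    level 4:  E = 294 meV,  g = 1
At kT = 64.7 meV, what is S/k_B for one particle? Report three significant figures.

1.64

Eᵢ/kT = 0, 1.6229, 3.2612, 3.2921, 4.5440.
Z = Σ gᵢe^(−Eᵢ/kT) = 3·e^(−0) + 2·e^(−1.6229) + 2·e^(−3.2612) + 3·e^(−3.2921) + 1·e^(−4.5440) = 3.0000 + 0.39465 + 0.076685 + 0.11153 + 0.010631 = 3.5935.
⟨E⟩ = Σ EᵢPᵢ = 23.515 meV.
S/k_B = ln Z + ⟨E⟩/kT = ln(3.5935) + 23.515/64.7 = 1.2791 + 0.36345 = 1.64.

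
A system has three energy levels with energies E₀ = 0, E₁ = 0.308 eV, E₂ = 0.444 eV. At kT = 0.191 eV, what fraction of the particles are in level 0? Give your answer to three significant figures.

Eᵢ/kT = 0, 1.6126, 2.3246.
Z = Σ e^(−Eᵢ/kT) = e^(−0) + e^(−1.6126) + e^(−2.3246) = 1.0000 + 0.19937 + 0.097823 = 1.2972.
P₀ = e^(−E₀/kT) / Z = 1.0000/1.2972 = 0.771.

0.771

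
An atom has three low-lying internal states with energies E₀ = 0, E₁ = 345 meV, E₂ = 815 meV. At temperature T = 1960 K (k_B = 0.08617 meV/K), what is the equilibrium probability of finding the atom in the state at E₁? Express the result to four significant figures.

k_BT = 0.08617 × 1960 K = 168.893 meV.
Eᵢ/kT = 0, 2.04271, 4.82554.
Z = Σ e^(−Eᵢ/kT) = e^(−0) + e^(−2.04271) + e^(−4.82554) = 1.00000 + 0.129677 + 0.00802222 = 1.13770.
P₁ = e^(−E₁/kT) / Z = 0.129677/1.13770 = 0.1140.

0.1140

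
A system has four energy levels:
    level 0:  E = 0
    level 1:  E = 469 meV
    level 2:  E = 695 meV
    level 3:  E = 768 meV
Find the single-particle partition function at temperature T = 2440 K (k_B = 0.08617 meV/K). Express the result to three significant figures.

k_BT = 0.08617 × 2440 K = 210.25 meV.
Eᵢ/kT = 0, 2.2307, 3.3056, 3.6528.
Z = Σ e^(−Eᵢ/kT) = e^(−0) + e^(−2.2307) + e^(−3.3056) + e^(−3.6528) = 1.0000 + 0.10745 + 0.036677 + 0.025918 = 1.1700.

Z = 1.17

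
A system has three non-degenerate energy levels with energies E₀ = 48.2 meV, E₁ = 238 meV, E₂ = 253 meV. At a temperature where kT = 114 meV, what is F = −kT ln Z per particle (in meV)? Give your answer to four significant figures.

13.56 meV

Eᵢ/kT = 0.422807, 2.08772, 2.21930.
Z = Σ e^(−Eᵢ/kT) = e^(−0.422807) + e^(−2.08772) + e^(−2.21930) = 0.655205 + 0.123969 + 0.108685 = 0.887859.
F = −kT ln Z = −114 × ln(0.887859) = −114 × -0.118942 = 13.56 meV.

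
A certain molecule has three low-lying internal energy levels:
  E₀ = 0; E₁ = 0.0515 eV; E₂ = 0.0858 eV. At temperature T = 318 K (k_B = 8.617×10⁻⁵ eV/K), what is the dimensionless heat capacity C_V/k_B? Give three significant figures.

0.683

k_BT = 8.617×10⁻⁵ × 318 K = 0.027402 eV.
Eᵢ/kT = 0, 1.8794, 3.1312.
Z = Σ e^(−Eᵢ/kT) = e^(−0) + e^(−1.8794) + e^(−3.1312) = 1.0000 + 0.15268 + 0.043665 = 1.1963.
⟨E⟩ = 0.0097045 eV, ⟨E²⟩ = 0.00060720 eV².
C_V/k_B = (⟨E²⟩ − ⟨E⟩²)/(kT)² = (0.00060720 − 0.000094177)/0.00075087 = 0.683.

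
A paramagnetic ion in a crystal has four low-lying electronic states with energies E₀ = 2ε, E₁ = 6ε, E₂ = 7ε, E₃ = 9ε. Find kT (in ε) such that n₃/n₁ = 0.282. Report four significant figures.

2.370 ε

n₃/n₁ = exp[−(E₃−E₁)/kT] = 0.282.
⇒ (E₃−E₁)/kT = ln(1/0.282) = ln(3.54610) = 1.26585.
kT = 3ε / 1.26585 = 2.370 ε.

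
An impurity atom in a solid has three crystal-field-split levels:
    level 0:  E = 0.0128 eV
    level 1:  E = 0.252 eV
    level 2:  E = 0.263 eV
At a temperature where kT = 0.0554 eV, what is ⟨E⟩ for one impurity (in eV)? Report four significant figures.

Eᵢ/kT = 0.231047, 4.54874, 4.74729.
Z = Σ e^(−Eᵢ/kT) = e^(−0.231047) + e^(−4.54874) + e^(−4.74729) = 0.793702 + 0.0105805 + 0.00867517 = 0.812958.
⟨E⟩ = Σ Eᵢ e^(−Eᵢ/kT) / Z = (0.0128·0.793702 + 0.252·0.0105805 + 0.263·0.00867517) / 0.812958 = 0.01858 eV.

0.01858 eV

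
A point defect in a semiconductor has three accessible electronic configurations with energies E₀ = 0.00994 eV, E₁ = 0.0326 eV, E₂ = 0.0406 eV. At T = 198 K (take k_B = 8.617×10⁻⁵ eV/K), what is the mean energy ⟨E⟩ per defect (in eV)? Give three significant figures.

0.0177 eV

k_BT = 8.617×10⁻⁵ × 198 K = 0.017062 eV.
Eᵢ/kT = 0.58258, 1.9107, 2.3796.
Z = Σ e^(−Eᵢ/kT) = e^(−0.58258) + e^(−1.9107) + e^(−2.3796) = 0.55846 + 0.14798 + 0.092588 = 0.79903.
⟨E⟩ = Σ Eᵢ e^(−Eᵢ/kT) / Z = (0.00994·0.55846 + 0.0326·0.14798 + 0.0406·0.092588) / 0.79903 = 0.0177 eV.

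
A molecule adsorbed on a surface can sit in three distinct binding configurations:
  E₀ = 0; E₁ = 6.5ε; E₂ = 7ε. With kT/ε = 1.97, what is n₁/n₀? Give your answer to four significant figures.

n₁/n₀ = exp[−(E₁−E₀)/kT] = exp(−(6.5ε)/(1.97ε)) = exp(-3.29949) = 0.03690.

0.03690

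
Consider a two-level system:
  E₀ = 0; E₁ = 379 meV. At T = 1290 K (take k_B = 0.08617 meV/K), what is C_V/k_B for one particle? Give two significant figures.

k_BT = 0.08617 × 1290 K = 111.2 meV.
Eᵢ/kT = 0, 3.408.
Z = Σ e^(−Eᵢ/kT) = e^(−0) + e^(−3.408) = 1.000 + 0.03311 = 1.033.
⟨E⟩ = 12.15 meV, ⟨E²⟩ = 4604 meV².
C_V/k_B = (⟨E²⟩ − ⟨E⟩²)/(kT)² = (4604 − 147.6)/12370 = 0.36.

0.36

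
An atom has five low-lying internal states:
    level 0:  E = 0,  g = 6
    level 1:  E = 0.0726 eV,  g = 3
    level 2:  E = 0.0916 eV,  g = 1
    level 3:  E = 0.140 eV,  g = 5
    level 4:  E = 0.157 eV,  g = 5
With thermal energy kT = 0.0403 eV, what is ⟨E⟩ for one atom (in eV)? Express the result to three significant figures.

Eᵢ/kT = 0, 1.8015, 2.2730, 3.4739, 3.8958.
Z = Σ gᵢe^(−Eᵢ/kT) = 6·e^(−0) + 3·e^(−1.8015) + 1·e^(−2.2730) + 5·e^(−3.4739) + 5·e^(−3.8958) = 6.0000 + 0.49515 + 0.10300 + 0.15498 + 0.10164 = 6.8548.
⟨E⟩ = Σ Eᵢ gᵢe^(−Eᵢ/kT) / Z = (0·6.0000 + 0.0726·0.49515 + 0.0916·0.10300 + 0.140·0.15498 + 0.157·0.10164) / 6.8548 = 0.0121 eV.

0.0121 eV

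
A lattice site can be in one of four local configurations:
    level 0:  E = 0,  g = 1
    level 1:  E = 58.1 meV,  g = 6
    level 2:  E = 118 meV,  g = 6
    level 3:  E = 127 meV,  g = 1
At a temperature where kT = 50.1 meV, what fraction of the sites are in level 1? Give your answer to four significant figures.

Eᵢ/kT = 0, 1.15968, 2.35529, 2.53493.
Z = Σ gᵢe^(−Eᵢ/kT) = 1·e^(−0) + 6·e^(−1.15968) + 6·e^(−2.35529) + 1·e^(−2.53493) = 1.00000 + 1.88152 + 0.569196 + 0.0792673 = 3.52998.
P₁ = g₁ e^(−E₁/kT) / Z = 1.88152/3.52998 = 0.5330.

0.5330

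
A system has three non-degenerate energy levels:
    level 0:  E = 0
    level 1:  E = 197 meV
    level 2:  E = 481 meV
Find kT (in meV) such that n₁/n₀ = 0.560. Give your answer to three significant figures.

n₁/n₀ = exp[−(E₁−E₀)/kT] = 0.560.
⇒ (E₁−E₀)/kT = ln(1/0.560) = ln(1.7857) = 0.57981.
kT = 197 meV / 0.57981 = 340 meV.

340 meV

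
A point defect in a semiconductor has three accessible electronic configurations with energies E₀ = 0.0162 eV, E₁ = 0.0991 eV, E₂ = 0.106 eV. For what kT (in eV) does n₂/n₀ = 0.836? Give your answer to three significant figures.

0.501 eV

n₂/n₀ = exp[−(E₂−E₀)/kT] = 0.836.
⇒ (E₂−E₀)/kT = ln(1/0.836) = ln(1.1962) = 0.17915.
kT = 0.0898 eV / 0.17915 = 0.501 eV.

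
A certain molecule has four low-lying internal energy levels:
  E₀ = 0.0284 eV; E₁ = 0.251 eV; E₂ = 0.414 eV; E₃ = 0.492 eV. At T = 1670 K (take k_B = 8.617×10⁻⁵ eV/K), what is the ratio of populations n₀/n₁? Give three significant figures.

4.70

k_BT = 8.617×10⁻⁵ × 1670 K = 0.14390 eV.
n₀/n₁ = exp[−(E₀−E₁)/kT] = exp(−(-0.2226 eV)/(0.14390 eV)) = exp(1.5469) = 4.70.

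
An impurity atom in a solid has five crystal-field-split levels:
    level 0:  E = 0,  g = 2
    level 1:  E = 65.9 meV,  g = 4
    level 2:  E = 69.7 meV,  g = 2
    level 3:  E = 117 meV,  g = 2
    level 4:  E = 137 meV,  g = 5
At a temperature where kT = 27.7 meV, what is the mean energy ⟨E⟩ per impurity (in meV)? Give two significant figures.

17 meV

Eᵢ/kT = 0, 2.379, 2.516, 4.224, 4.946.
Z = Σ gᵢe^(−Eᵢ/kT) = 2·e^(−0) + 4·e^(−2.379) + 2·e^(−2.516) + 2·e^(−4.224) + 5·e^(−4.946) = 2.000 + 0.3706 + 0.1616 + 0.02928 + 0.03556 = 2.597.
⟨E⟩ = Σ Eᵢ gᵢe^(−Eᵢ/kT) / Z = (0·2.000 + 65.9·0.3706 + 69.7·0.1616 + 117·0.02928 + 137·0.03556) / 2.597 = 17 meV.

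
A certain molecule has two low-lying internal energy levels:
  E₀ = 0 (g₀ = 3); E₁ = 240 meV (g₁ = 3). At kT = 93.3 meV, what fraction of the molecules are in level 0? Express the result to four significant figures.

Eᵢ/kT = 0, 2.57235.
Z = Σ gᵢe^(−Eᵢ/kT) = 3·e^(−0) + 3·e^(−2.57235) = 3.00000 + 0.229068 = 3.22907.
P₀ = g₀ e^(−E₀/kT) / Z = 3.00000/3.22907 = 0.9291.

0.9291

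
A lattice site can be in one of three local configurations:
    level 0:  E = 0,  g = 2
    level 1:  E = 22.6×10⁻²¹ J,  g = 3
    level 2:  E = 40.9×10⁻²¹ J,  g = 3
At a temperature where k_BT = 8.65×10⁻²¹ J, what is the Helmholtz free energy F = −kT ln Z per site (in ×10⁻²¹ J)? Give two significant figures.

-7.0 ×10⁻²¹ J

Eᵢ/kT = 0, 2.613, 4.728.
Z = Σ gᵢe^(−Eᵢ/kT) = 2·e^(−0) + 3·e^(−2.613) + 3·e^(−4.728) = 2.000 + 0.2199 + 0.02653 = 2.246.
F = −kT ln Z = −8.65 × ln(2.246) = −8.65 × 0.8092 = -7.0 ×10⁻²¹ J.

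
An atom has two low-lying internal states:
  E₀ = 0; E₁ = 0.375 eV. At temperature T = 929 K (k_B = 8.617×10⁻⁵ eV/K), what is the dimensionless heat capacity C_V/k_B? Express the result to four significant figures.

0.1990

k_BT = 8.617×10⁻⁵ × 929 K = 0.0800519 eV.
Eᵢ/kT = 0, 4.68446.
Z = Σ e^(−Eᵢ/kT) = e^(−0) + e^(−4.68446) = 1.00000 + 0.00923772 = 1.00924.
⟨E⟩ = 0.00343243 eV, ⟨E²⟩ = 0.00128716 eV².
C_V/k_B = (⟨E²⟩ − ⟨E⟩²)/(kT)² = (0.00128716 − 0.0000117816)/0.00640831 = 0.1990.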